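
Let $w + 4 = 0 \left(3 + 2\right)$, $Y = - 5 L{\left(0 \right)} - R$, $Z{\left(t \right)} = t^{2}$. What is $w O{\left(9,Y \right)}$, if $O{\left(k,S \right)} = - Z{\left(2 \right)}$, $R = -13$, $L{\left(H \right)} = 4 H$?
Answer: $16$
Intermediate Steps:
$Y = 13$ ($Y = - 5 \cdot 4 \cdot 0 - -13 = \left(-5\right) 0 + 13 = 0 + 13 = 13$)
$w = -4$ ($w = -4 + 0 \left(3 + 2\right) = -4 + 0 \cdot 5 = -4 + 0 = -4$)
$O{\left(k,S \right)} = -4$ ($O{\left(k,S \right)} = - 2^{2} = \left(-1\right) 4 = -4$)
$w O{\left(9,Y \right)} = \left(-4\right) \left(-4\right) = 16$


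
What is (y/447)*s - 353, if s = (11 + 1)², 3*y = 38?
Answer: -51989/149 ≈ -348.92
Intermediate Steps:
y = 38/3 (y = (⅓)*38 = 38/3 ≈ 12.667)
s = 144 (s = 12² = 144)
(y/447)*s - 353 = ((38/3)/447)*144 - 353 = ((38/3)*(1/447))*144 - 353 = (38/1341)*144 - 353 = 608/149 - 353 = -51989/149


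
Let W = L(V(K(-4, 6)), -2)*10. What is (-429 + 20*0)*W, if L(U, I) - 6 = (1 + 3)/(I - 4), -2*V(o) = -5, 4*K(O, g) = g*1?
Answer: -22880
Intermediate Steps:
K(O, g) = g/4 (K(O, g) = (g*1)/4 = g/4)
V(o) = 5/2 (V(o) = -½*(-5) = 5/2)
L(U, I) = 6 + 4/(-4 + I) (L(U, I) = 6 + (1 + 3)/(I - 4) = 6 + 4/(-4 + I))
W = 160/3 (W = (2*(-10 + 3*(-2))/(-4 - 2))*10 = (2*(-10 - 6)/(-6))*10 = (2*(-⅙)*(-16))*10 = (16/3)*10 = 160/3 ≈ 53.333)
(-429 + 20*0)*W = (-429 + 20*0)*(160/3) = (-429 + 0)*(160/3) = -429*160/3 = -22880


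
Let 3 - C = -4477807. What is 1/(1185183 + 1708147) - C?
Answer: -12955782007299/2893330 ≈ -4.4778e+6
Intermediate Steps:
C = 4477810 (C = 3 - 1*(-4477807) = 3 + 4477807 = 4477810)
1/(1185183 + 1708147) - C = 1/(1185183 + 1708147) - 1*4477810 = 1/2893330 - 4477810 = -12955782007299/2893330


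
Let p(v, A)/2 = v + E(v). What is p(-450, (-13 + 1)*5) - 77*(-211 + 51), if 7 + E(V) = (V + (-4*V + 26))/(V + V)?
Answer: 2565662/225 ≈ 11403.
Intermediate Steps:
E(V) = -7 + (26 - 3*V)/(2*V) (E(V) = -7 + (V + (-4*V + 26))/(V + V) = -7 + (V + (26 - 4*V))/((2*V)) = -7 + (26 - 3*V)*(1/(2*V)) = -7 + (26 - 3*V)/(2*V))
p(v, A) = -17 + 2*v + 26/v (p(v, A) = 2*(v + (-17/2 + 13/v)) = 2*(-17/2 + v + 13/v) = -17 + 2*v + 26/v)
p(-450, (-13 + 1)*5) - 77*(-211 + 51) = (-17 + 2*(-450) + 26/(-450)) - 77*(-211 + 51) = (-17 - 900 + 26*(-1/450)) - 77*(-160) = (-17 - 900 - 13/225) - 1*(-12320) = -206338/225 + 12320 = 2565662/225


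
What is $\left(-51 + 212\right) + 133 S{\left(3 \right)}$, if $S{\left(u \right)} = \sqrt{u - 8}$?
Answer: $161 + 133 i \sqrt{5} \approx 161.0 + 297.4 i$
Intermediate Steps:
$S{\left(u \right)} = \sqrt{-8 + u}$
$\left(-51 + 212\right) + 133 S{\left(3 \right)} = \left(-51 + 212\right) + 133 \sqrt{-8 + 3} = 161 + 133 \sqrt{-5} = 161 + 133 i \sqrt{5}$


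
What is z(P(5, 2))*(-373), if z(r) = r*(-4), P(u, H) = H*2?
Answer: 5968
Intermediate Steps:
P(u, H) = 2*H
z(r) = -4*r
z(P(5, 2))*(-373) = -8*2*(-373) = -4*4*(-373) = -16*(-373) = 5968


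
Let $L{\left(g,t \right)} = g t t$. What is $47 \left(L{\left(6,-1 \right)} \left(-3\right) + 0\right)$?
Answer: $-846$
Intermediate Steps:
$L{\left(g,t \right)} = g t^{2}$
$47 \left(L{\left(6,-1 \right)} \left(-3\right) + 0\right) = 47 \left(6 \left(-1\right)^{2} \left(-3\right) + 0\right) = 47 \left(6 \cdot 1 \left(-3\right) + 0\right) = 47 \left(6 \left(-3\right) + 0\right) = 47 \left(-18 + 0\right) = 47 \left(-18\right) = -846$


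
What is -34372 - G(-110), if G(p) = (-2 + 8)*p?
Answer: -33712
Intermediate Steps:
G(p) = 6*p
-34372 - G(-110) = -34372 - 6*(-110) = -34372 - 1*(-660) = -34372 + 660 = -33712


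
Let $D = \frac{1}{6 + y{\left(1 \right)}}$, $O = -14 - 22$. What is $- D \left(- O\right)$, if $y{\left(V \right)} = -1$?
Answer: $- \frac{36}{5} \approx -7.2$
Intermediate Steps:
$O = -36$ ($O = -14 - 22 = -36$)
$D = \frac{1}{5}$ ($D = \frac{1}{6 - 1} = \frac{1}{5} \approx 0.2$)
$- D \left(- O\right) = \left(-1\right) \frac{1}{5} \left(\left(-1\right) \left(-36\right)\right) = \left(- \frac{1}{5}\right) 36 = - \frac{36}{5}$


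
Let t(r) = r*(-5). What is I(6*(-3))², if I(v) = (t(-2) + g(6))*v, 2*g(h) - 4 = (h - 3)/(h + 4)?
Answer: 4782969/100 ≈ 47830.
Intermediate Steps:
g(h) = 2 + (-3 + h)/(2*(4 + h)) (g(h) = 2 + ((h - 3)/(h + 4))/2 = 2 + ((-3 + h)/(4 + h))/2 = 2 + (-3 + h)/(2*(4 + h)))
t(r) = -5*r
I(v) = 243*v/20 (I(v) = (-5*(-2) + (13 + 5*6)/(2*(4 + 6)))*v = (10 + (½)*(13 + 30)/10)*v = (10 + (½)*(⅒)*43)*v = (10 + 43/20)*v = 243*v/20)
I(6*(-3))² = (243*(6*(-3))/20)² = ((243/20)*(-18))² = (-2187/10)² = 4782969/100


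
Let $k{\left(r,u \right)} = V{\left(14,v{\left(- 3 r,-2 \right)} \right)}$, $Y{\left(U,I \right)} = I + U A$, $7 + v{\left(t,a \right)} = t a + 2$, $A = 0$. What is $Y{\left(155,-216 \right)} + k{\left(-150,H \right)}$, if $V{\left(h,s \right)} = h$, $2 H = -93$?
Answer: $-202$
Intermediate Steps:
$H = - \frac{93}{2}$ ($H = \frac{1}{2} \left(-93\right) = - \frac{93}{2} \approx -46.5$)
$v{\left(t,a \right)} = -5 + a t$ ($v{\left(t,a \right)} = -7 + \left(t a + 2\right) = -7 + \left(a t + 2\right) = -7 + \left(2 + a t\right) = -5 + a t$)
$Y{\left(U,I \right)} = I$ ($Y{\left(U,I \right)} = I + U 0 = I + 0 = I$)
$k{\left(r,u \right)} = 14$
$Y{\left(155,-216 \right)} + k{\left(-150,H \right)} = -216 + 14 = -202$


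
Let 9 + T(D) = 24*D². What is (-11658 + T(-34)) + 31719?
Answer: 47796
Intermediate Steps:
T(D) = -9 + 24*D²
(-11658 + T(-34)) + 31719 = (-11658 + (-9 + 24*(-34)²)) + 31719 = (-11658 + (-9 + 24*1156)) + 31719 = (-11658 + (-9 + 27744)) + 31719 = (-11658 + 27735) + 31719 = 16077 + 31719 = 47796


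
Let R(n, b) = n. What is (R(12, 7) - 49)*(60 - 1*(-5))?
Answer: -2405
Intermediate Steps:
(R(12, 7) - 49)*(60 - 1*(-5)) = (12 - 49)*(60 - 1*(-5)) = -37*(60 + 5) = -37*65 = -2405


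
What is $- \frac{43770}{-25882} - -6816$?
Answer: $\frac{88227741}{12941} \approx 6817.7$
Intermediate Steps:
$- \frac{43770}{-25882} - -6816 = \left(-43770\right) \left(- \frac{1}{25882}\right) + 6816 = \frac{21885}{12941} + 6816 = \frac{88227741}{12941}$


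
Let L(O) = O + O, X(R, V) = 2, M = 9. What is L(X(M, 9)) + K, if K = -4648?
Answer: -4644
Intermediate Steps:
L(O) = 2*O
L(X(M, 9)) + K = 2*2 - 4648 = 4 - 4648 = -4644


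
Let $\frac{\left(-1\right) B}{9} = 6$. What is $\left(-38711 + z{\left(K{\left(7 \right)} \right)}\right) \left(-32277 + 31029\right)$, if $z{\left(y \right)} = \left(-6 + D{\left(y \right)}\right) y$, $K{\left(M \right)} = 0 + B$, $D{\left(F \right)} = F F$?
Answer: $244422048$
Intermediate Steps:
$B = -54$ ($B = \left(-9\right) 6 = -54$)
$D{\left(F \right)} = F^{2}$
$K{\left(M \right)} = -54$ ($K{\left(M \right)} = 0 - 54 = -54$)
$z{\left(y \right)} = y \left(-6 + y^{2}\right)$ ($z{\left(y \right)} = \left(-6 + y^{2}\right) y = y \left(-6 + y^{2}\right)$)
$\left(-38711 + z{\left(K{\left(7 \right)} \right)}\right) \left(-32277 + 31029\right) = \left(-38711 - 54 \left(-6 + \left(-54\right)^{2}\right)\right) \left(-32277 + 31029\right) = \left(-38711 - 54 \left(-6 + 2916\right)\right) \left(-1248\right) = \left(-38711 - 157140\right) \left(-1248\right) = \left(-195851\right) \left(-1248\right) = 244422048$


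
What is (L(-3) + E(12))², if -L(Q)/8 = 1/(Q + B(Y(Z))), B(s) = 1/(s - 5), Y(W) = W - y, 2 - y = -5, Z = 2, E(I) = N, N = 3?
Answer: 29929/961 ≈ 31.144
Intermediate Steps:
E(I) = 3
y = 7 (y = 2 - 1*(-5) = 2 + 5 = 7)
Y(W) = -7 + W (Y(W) = W - 1*7 = W - 7 = -7 + W)
B(s) = 1/(-5 + s)
L(Q) = -8/(-⅒ + Q) (L(Q) = -8/(Q + 1/(-5 + (-7 + 2))) = -8/(Q + 1/(-5 - 5)) = -8/(Q + 1/(-10)) = -8/(Q - ⅒) = -8/(-⅒ + Q))
(L(-3) + E(12))² = (-80/(-1 + 10*(-3)) + 3)² = (-80/(-1 - 30) + 3)² = (-80/(-31) + 3)² = (-80*(-1/31) + 3)² = (80/31 + 3)² = (173/31)² = 29929/961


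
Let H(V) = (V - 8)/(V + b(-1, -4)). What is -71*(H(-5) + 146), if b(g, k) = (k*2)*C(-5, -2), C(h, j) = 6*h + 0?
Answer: -2435087/235 ≈ -10362.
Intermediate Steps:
C(h, j) = 6*h
b(g, k) = -60*k (b(g, k) = (k*2)*(6*(-5)) = (2*k)*(-30) = -60*k)
H(V) = (-8 + V)/(240 + V) (H(V) = (V - 8)/(V - 60*(-4)) = (-8 + V)/(V + 240) = (-8 + V)/(240 + V))
-71*(H(-5) + 146) = -71*((-8 - 5)/(240 - 5) + 146) = -71*(-13/235 + 146) = -71*34297/235 = -2435087/235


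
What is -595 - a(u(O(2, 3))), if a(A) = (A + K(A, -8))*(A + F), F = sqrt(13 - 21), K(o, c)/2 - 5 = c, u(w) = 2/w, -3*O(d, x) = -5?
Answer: -14731/25 + 48*I*sqrt(2)/5 ≈ -589.24 + 13.576*I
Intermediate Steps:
O(d, x) = 5/3 (O(d, x) = -1/3*(-5) = 5/3)
K(o, c) = 10 + 2*c
F = 2*I*sqrt(2) (F = sqrt(-8) = 2*I*sqrt(2) ≈ 2.8284*I)
a(A) = (-6 + A)*(A + 2*I*sqrt(2)) (a(A) = (A + (10 + 2*(-8)))*(A + 2*I*sqrt(2)) = (A + (10 - 16))*(A + 2*I*sqrt(2)) = (A - 6)*(A + 2*I*sqrt(2)) = (-6 + A)*(A + 2*I*sqrt(2)))
-595 - a(u(O(2, 3))) = -595 - ((2/(5/3))**2 - 12/5/3 - 12*I*sqrt(2) + 2*I*(2/(5/3))*sqrt(2)) = -595 - ((2*(3/5))**2 - 12*3/5 - 12*I*sqrt(2) + 2*I*(2*(3/5))*sqrt(2)) = -595 - ((6/5)**2 - 6*6/5 - 12*I*sqrt(2) + 2*I*(6/5)*sqrt(2)) = -595 - (36/25 - 36/5 - 12*I*sqrt(2) + 12*I*sqrt(2)/5) = -595 - (-144/25 - 48*I*sqrt(2)/5) = -595 + (144/25 + 48*I*sqrt(2)/5) = -14731/25 + 48*I*sqrt(2)/5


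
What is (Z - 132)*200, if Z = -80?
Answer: -42400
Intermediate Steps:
(Z - 132)*200 = (-80 - 132)*200 = -212*200 = -42400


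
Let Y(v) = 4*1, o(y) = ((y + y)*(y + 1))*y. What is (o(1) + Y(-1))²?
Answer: 64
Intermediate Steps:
o(y) = 2*y²*(1 + y) (o(y) = ((2*y)*(1 + y))*y = (2*y*(1 + y))*y = 2*y²*(1 + y))
Y(v) = 4
(o(1) + Y(-1))² = (2*1²*(1 + 1) + 4)² = (2*1*2 + 4)² = (4 + 4)² = 8² = 64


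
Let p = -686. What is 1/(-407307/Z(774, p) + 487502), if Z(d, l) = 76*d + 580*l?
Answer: 339056/165290885419 ≈ 2.0513e-6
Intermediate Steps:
1/(-407307/Z(774, p) + 487502) = 1/(-407307/(76*774 + 580*(-686)) + 487502) = 1/(-407307/(58824 - 397880) + 487502) = 1/(-407307/(-339056) + 487502) = 1/(-407307*(-1/339056) + 487502) = 1/(407307/339056 + 487502) = 1/(165290885419/339056) = 339056/165290885419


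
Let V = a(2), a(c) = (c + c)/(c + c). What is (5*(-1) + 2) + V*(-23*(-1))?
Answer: 20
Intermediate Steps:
a(c) = 1 (a(c) = (2*c)/((2*c)) = (2*c)*(1/(2*c)) = 1)
V = 1
(5*(-1) + 2) + V*(-23*(-1)) = (5*(-1) + 2) + 1*(-23*(-1)) = (-5 + 2) + 1*23 = -3 + 23 = 20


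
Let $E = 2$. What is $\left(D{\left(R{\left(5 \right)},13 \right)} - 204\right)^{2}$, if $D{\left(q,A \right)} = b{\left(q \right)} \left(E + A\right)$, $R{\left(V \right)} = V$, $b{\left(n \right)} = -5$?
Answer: $77841$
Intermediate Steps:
$D{\left(q,A \right)} = -10 - 5 A$ ($D{\left(q,A \right)} = - 5 \left(2 + A\right) = -10 - 5 A$)
$\left(D{\left(R{\left(5 \right)},13 \right)} - 204\right)^{2} = \left(\left(-10 - 65\right) - 204\right)^{2} = \left(-75 - 204\right)^{2} = \left(-279\right)^{2} = 77841$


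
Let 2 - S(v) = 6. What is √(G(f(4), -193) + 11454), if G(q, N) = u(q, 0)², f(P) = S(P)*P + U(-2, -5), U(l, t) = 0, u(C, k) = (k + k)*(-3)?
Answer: √11454 ≈ 107.02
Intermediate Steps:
S(v) = -4 (S(v) = 2 - 1*6 = 2 - 6 = -4)
u(C, k) = -6*k (u(C, k) = (2*k)*(-3) = -6*k)
f(P) = -4*P (f(P) = -4*P + 0 = -4*P)
G(q, N) = 0 (G(q, N) = (-6*0)² = 0² = 0)
√(G(f(4), -193) + 11454) = √(0 + 11454) = √11454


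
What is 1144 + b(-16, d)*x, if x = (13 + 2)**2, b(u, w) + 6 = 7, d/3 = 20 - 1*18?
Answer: 1369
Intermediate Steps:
d = 6 (d = 3*(20 - 1*18) = 3*(20 - 18) = 3*2 = 6)
b(u, w) = 1 (b(u, w) = -6 + 7 = 1)
x = 225 (x = 15**2 = 225)
1144 + b(-16, d)*x = 1144 + 1*225 = 1144 + 225 = 1369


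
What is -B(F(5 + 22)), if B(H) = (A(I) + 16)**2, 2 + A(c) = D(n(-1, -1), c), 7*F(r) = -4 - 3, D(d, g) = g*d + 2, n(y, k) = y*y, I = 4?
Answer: -400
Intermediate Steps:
n(y, k) = y**2
D(d, g) = 2 + d*g (D(d, g) = d*g + 2 = 2 + d*g)
F(r) = -1 (F(r) = (-4 - 3)/7 = (1/7)*(-7) = -1)
A(c) = c (A(c) = -2 + (2 + (-1)**2*c) = -2 + (2 + 1*c) = -2 + (2 + c) = c)
B(H) = 400 (B(H) = (4 + 16)**2 = 20**2 = 400)
-B(F(5 + 22)) = -1*400 = -400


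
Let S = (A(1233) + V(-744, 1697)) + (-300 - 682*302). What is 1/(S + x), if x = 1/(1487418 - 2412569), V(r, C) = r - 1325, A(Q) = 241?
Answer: -925151/192516521893 ≈ -4.8056e-6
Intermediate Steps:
V(r, C) = -1325 + r
S = -208092 (S = (241 + (-1325 - 744)) + (-300 - 682*302) = (241 - 2069) + (-300 - 205964) = -1828 - 206264 = -208092)
x = -1/925151 (x = 1/(-925151) = -1/925151 ≈ -1.0809e-6)
1/(S + x) = 1/(-208092 - 1/925151) = 1/(-192516521893/925151) = -925151/192516521893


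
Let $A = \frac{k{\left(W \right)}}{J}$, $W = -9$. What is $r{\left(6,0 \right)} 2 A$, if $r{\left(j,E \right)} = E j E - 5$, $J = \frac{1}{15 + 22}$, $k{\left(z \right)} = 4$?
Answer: $-1480$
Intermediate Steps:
$J = \frac{1}{37} \approx 0.027027$
$r{\left(j,E \right)} = -5 + j E^{2}$ ($r{\left(j,E \right)} = j E^{2} - 5 = -5 + j E^{2}$)
$A = 148$ ($A = 4 \frac{1}{\frac{1}{37}} = 4 \cdot 37 = 148$)
$r{\left(6,0 \right)} 2 A = \left(-5 + 6 \cdot 0^{2}\right) 2 \cdot 148 = \left(-5 + 6 \cdot 0\right) 2 \cdot 148 = \left(-5 + 0\right) 2 \cdot 148 = \left(-5\right) 2 \cdot 148 = \left(-10\right) 148 = -1480$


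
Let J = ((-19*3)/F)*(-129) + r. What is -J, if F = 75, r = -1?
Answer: -2426/25 ≈ -97.040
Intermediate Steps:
J = 2426/25 (J = (-19*3/75)*(-129) - 1 = -57*1/75*(-129) - 1 = -19/25*(-129) - 1 = 2451/25 - 1 = 2426/25 ≈ 97.040)
-J = -1*2426/25 = -2426/25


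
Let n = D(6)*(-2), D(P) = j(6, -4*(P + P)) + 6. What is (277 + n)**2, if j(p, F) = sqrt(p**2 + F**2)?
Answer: 79585 - 6360*sqrt(65) ≈ 28309.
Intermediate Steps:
j(p, F) = sqrt(F**2 + p**2)
D(P) = 6 + sqrt(36 + 64*P**2) (D(P) = sqrt((-4*(P + P))**2 + 6**2) + 6 = sqrt((-8*P)**2 + 36) + 6 = sqrt(64*P**2 + 36) + 6 = sqrt(36 + 64*P**2) + 6 = 6 + sqrt(36 + 64*P**2))
n = -12 - 12*sqrt(65) (n = (6 + 2*sqrt(9 + 16*6**2))*(-2) = (6 + 2*sqrt(9 + 16*36))*(-2) = (6 + 2*sqrt(9 + 576))*(-2) = (6 + 2*sqrt(585))*(-2) = (6 + 2*(3*sqrt(65)))*(-2) = (6 + 6*sqrt(65))*(-2) = -12 - 12*sqrt(65) ≈ -108.75)
(277 + n)**2 = (277 + (-12 - 12*sqrt(65)))**2 = (265 - 12*sqrt(65))**2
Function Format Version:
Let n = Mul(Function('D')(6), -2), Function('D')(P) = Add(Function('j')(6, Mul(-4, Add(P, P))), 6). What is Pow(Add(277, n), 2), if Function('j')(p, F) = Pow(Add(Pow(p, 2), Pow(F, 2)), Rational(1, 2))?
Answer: Add(79585, Mul(-6360, Pow(65, Rational(1, 2)))) ≈ 28309.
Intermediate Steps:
Function('j')(p, F) = Pow(Add(Pow(F, 2), Pow(p, 2)), Rational(1, 2))
Function('D')(P) = Add(6, Pow(Add(36, Mul(64, Pow(P, 2))), Rational(1, 2))) (Function('D')(P) = Add(Pow(Add(Pow(Mul(-4, Add(P, P)), 2), Pow(6, 2)), Rational(1, 2)), 6) = Add(Pow(Add(Pow(Mul(-4, Mul(2, P)), 2), 36), Rational(1, 2)), 6) = Add(Pow(Add(Pow(Mul(-8, P), 2), 36), Rational(1, 2)), 6) = Add(Pow(Add(Mul(64, Pow(P, 2)), 36), Rational(1, 2)), 6) = Add(Pow(Add(36, Mul(64, Pow(P, 2))), Rational(1, 2)), 6) = Add(6, Pow(Add(36, Mul(64, Pow(P, 2))), Rational(1, 2))))
n = Add(-12, Mul(-12, Pow(65, Rational(1, 2)))) (n = Mul(Add(6, Mul(2, Pow(Add(9, Mul(16, Pow(6, 2))), Rational(1, 2)))), -2) = Mul(Add(6, Mul(2, Pow(Add(9, Mul(16, 36)), Rational(1, 2)))), -2) = Mul(Add(6, Mul(2, Pow(Add(9, 576), Rational(1, 2)))), -2) = Mul(Add(6, Mul(2, Pow(585, Rational(1, 2)))), -2) = Mul(Add(6, Mul(2, Mul(3, Pow(65, Rational(1, 2))))), -2) = Mul(Add(6, Mul(6, Pow(65, Rational(1, 2)))), -2) = Add(-12, Mul(-12, Pow(65, Rational(1, 2)))) ≈ -108.75)
Pow(Add(277, n), 2) = Pow(Add(277, Add(-12, Mul(-12, Pow(65, Rational(1, 2))))), 2) = Pow(Add(265, Mul(-12, Pow(65, Rational(1, 2)))), 2)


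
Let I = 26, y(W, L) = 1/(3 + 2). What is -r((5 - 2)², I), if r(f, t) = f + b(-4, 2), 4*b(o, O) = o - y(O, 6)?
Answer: -159/20 ≈ -7.9500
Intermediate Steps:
y(W, L) = ⅕ (y(W, L) = 1/5 = ⅕)
b(o, O) = -1/20 + o/4 (b(o, O) = (o - 1*⅕)/4 = (o - ⅕)/4 = (-⅕ + o)/4 = -1/20 + o/4)
r(f, t) = -21/20 + f (r(f, t) = f + (-1/20 + (¼)*(-4)) = f + (-1/20 - 1) = f - 21/20 = -21/20 + f)
-r((5 - 2)², I) = -(-21/20 + (5 - 2)²) = -(-21/20 + 3²) = -(-21/20 + 9) = -1*159/20 = -159/20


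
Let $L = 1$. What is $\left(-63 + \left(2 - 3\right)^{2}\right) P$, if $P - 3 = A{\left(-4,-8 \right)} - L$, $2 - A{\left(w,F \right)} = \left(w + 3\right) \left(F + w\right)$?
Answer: $496$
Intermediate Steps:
$A{\left(w,F \right)} = 2 - \left(3 + w\right) \left(F + w\right)$ ($A{\left(w,F \right)} = 2 - \left(w + 3\right) \left(F + w\right) = 2 - \left(3 + w\right) \left(F + w\right)$)
$P = -8$ ($P = 3 - 11 = -8$)
$\left(-63 + \left(2 - 3\right)^{2}\right) P = \left(-63 + \left(2 - 3\right)^{2}\right) \left(-8\right) = \left(-63 + \left(-1\right)^{2}\right) \left(-8\right) = \left(-63 + 1\right) \left(-8\right) = \left(-62\right) \left(-8\right) = 496$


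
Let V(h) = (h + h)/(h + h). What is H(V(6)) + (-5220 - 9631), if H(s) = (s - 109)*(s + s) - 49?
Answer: -15116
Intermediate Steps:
V(h) = 1 (V(h) = (2*h)/((2*h)) = (2*h)*(1/(2*h)) = 1)
H(s) = -49 + 2*s*(-109 + s) (H(s) = (-109 + s)*(2*s) - 49 = 2*s*(-109 + s) - 49 = -49 + 2*s*(-109 + s))
H(V(6)) + (-5220 - 9631) = (-49 - 218*1 + 2*1²) + (-5220 - 9631) = (-49 - 218 + 2*1) - 14851 = (-49 - 218 + 2) - 14851 = -265 - 14851 = -15116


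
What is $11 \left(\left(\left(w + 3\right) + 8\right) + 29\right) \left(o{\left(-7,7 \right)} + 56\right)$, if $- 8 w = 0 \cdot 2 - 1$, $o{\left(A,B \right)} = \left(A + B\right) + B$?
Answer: $\frac{222453}{8} \approx 27807.0$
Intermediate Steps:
$o{\left(A,B \right)} = A + 2 B$
$w = \frac{1}{8}$ ($w = - \frac{0 \cdot 2 - 1}{8} = - \frac{0 - 1}{8} = \left(- \frac{1}{8}\right) \left(-1\right) = \frac{1}{8} \approx 0.125$)
$11 \left(\left(\left(w + 3\right) + 8\right) + 29\right) \left(o{\left(-7,7 \right)} + 56\right) = 11 \left(\left(\left(\frac{1}{8} + 3\right) + 8\right) + 29\right) \left(\left(-7 + 2 \cdot 7\right) + 56\right) = 11 \left(\left(\frac{25}{8} + 8\right) + 29\right) \left(\left(-7 + 14\right) + 56\right) = 11 \left(\frac{89}{8} + 29\right) \left(7 + 56\right) = 11 \cdot \frac{321}{8} \cdot 63 = \frac{3531}{8} \cdot 63 = \frac{222453}{8}$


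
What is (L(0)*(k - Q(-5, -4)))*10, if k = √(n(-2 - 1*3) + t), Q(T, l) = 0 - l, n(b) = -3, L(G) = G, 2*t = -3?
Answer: 0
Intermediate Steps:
t = -3/2 (t = (½)*(-3) = -3/2 ≈ -1.5000)
Q(T, l) = -l
k = 3*I*√2/2 (k = √(-3 - 3/2) = √(-9/2) = 3*I*√2/2 ≈ 2.1213*I)
(L(0)*(k - Q(-5, -4)))*10 = (0*(3*I*√2/2 - (-1)*(-4)))*10 = (0*(3*I*√2/2 - 1*4))*10 = (0*(3*I*√2/2 - 4))*10 = (0*(-4 + 3*I*√2/2))*10 = 0*10 = 0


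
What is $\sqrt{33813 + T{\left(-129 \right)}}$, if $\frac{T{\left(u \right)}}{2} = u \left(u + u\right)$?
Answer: $3 \sqrt{11153} \approx 316.82$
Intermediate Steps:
$T{\left(u \right)} = 4 u^{2}$ ($T{\left(u \right)} = 2 u \left(u + u\right) = 2 u 2 u = 2 \cdot 2 u^{2} = 4 u^{2}$)
$\sqrt{33813 + T{\left(-129 \right)}} = \sqrt{33813 + 4 \left(-129\right)^{2}} = \sqrt{33813 + 4 \cdot 16641} = \sqrt{33813 + 66564} = \sqrt{100377} = 3 \sqrt{11153}$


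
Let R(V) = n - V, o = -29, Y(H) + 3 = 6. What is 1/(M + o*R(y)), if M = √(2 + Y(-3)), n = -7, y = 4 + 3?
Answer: 406/164831 - √5/164831 ≈ 0.0024496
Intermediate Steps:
y = 7
Y(H) = 3 (Y(H) = -3 + 6 = 3)
M = √5 (M = √(2 + 3) = √5 ≈ 2.2361)
R(V) = -7 - V
1/(M + o*R(y)) = 1/(√5 - 29*(-7 - 1*7)) = 1/(√5 - 29*(-7 - 7)) = 1/(√5 - 29*(-14)) = 1/(√5 + 406) = 1/(406 + √5)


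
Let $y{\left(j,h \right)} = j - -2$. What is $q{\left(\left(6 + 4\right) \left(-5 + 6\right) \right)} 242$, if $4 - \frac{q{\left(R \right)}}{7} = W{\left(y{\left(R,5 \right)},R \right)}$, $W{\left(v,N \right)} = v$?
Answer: $-13552$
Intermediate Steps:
$y{\left(j,h \right)} = 2 + j$ ($y{\left(j,h \right)} = j + 2 = 2 + j$)
$q{\left(R \right)} = 14 - 7 R$ ($q{\left(R \right)} = 28 - 7 \left(2 + R\right) = 28 - \left(14 + 7 R\right) = 14 - 7 R$)
$q{\left(\left(6 + 4\right) \left(-5 + 6\right) \right)} 242 = \left(14 - 7 \left(6 + 4\right) \left(-5 + 6\right)\right) 242 = \left(14 - 7 \cdot 10 \cdot 1\right) 242 = \left(14 - 70\right) 242 = \left(-56\right) 242 = -13552$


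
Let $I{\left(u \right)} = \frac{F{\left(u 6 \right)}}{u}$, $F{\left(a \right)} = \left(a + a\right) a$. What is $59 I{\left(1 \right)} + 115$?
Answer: $4363$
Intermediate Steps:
$F{\left(a \right)} = 2 a^{2}$ ($F{\left(a \right)} = 2 a a = 2 a^{2}$)
$I{\left(u \right)} = 72 u$ ($I{\left(u \right)} = \frac{2 \left(u 6\right)^{2}}{u} = \frac{2 \left(6 u\right)^{2}}{u} = \frac{2 \cdot 36 u^{2}}{u} = \frac{72 u^{2}}{u} = 72 u$)
$59 I{\left(1 \right)} + 115 = 59 \cdot 72 \cdot 1 + 115 = 59 \cdot 72 + 115 = 4248 + 115 = 4363$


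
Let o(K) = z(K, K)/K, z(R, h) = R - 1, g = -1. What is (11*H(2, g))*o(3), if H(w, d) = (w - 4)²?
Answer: 88/3 ≈ 29.333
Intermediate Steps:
H(w, d) = (-4 + w)²
z(R, h) = -1 + R
o(K) = (-1 + K)/K
(11*H(2, g))*o(3) = (11*(-4 + 2)²)*((-1 + 3)/3) = (11*(-2)²)*((⅓)*2) = (11*4)*(⅔) = 44*(⅔) = 88/3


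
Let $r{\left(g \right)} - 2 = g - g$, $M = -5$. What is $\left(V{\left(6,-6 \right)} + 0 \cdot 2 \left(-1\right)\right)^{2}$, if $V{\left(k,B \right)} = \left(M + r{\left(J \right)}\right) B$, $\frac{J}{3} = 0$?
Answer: $324$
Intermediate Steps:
$J = 0$ ($J = 3 \cdot 0 = 0$)
$r{\left(g \right)} = 2$ ($r{\left(g \right)} = 2 + \left(g - g\right) = 2 + 0 = 2$)
$V{\left(k,B \right)} = - 3 B$ ($V{\left(k,B \right)} = \left(-5 + 2\right) B = - 3 B$)
$\left(V{\left(6,-6 \right)} + 0 \cdot 2 \left(-1\right)\right)^{2} = \left(\left(-3\right) \left(-6\right) + 0 \cdot 2 \left(-1\right)\right)^{2} = \left(18 + 0 \left(-1\right)\right)^{2} = \left(18 + 0\right)^{2} = 18^{2} = 324$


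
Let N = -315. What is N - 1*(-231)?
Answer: -84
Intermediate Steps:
N - 1*(-231) = -315 - 1*(-231) = -315 + 231 = -84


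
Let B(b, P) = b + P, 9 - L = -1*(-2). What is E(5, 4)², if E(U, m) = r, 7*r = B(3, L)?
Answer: 100/49 ≈ 2.0408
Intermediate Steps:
L = 7 (L = 9 - (-1)*(-2) = 9 - 1*2 = 9 - 2 = 7)
B(b, P) = P + b
r = 10/7 (r = (7 + 3)/7 = (⅐)*10 = 10/7 ≈ 1.4286)
E(U, m) = 10/7
E(5, 4)² = (10/7)² = 100/49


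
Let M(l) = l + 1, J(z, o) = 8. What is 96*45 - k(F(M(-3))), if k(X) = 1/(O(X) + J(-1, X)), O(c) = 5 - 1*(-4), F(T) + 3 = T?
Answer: 73439/17 ≈ 4319.9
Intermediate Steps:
M(l) = 1 + l
F(T) = -3 + T
O(c) = 9 (O(c) = 5 + 4 = 9)
k(X) = 1/17 (k(X) = 1/(9 + 8) = 1/17)
96*45 - k(F(M(-3))) = 96*45 - 1*1/17 = 4320 - 1/17 = 73439/17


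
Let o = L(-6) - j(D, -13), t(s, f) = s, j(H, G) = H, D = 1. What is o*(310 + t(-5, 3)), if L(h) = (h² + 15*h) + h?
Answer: -18605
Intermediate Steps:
L(h) = h² + 16*h
o = -61 (o = -6*(16 - 6) - 1*1 = -6*10 - 1 = -60 - 1 = -61)
o*(310 + t(-5, 3)) = -61*(310 - 5) = -61*305 = -18605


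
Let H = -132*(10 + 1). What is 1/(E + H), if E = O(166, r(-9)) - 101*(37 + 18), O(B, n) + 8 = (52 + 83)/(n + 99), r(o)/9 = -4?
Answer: -7/49090 ≈ -0.00014260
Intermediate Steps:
H = -1452 (H = -132*11 = -1452)
r(o) = -36 (r(o) = 9*(-4) = -36)
O(B, n) = -8 + 135/(99 + n) (O(B, n) = -8 + (52 + 83)/(n + 99) = -8 + 135/(99 + n))
E = -38926/7 (E = (-657 - 8*(-36))/(99 - 36) - 101*(37 + 18) = (-657 + 288)/63 - 101*55 = (1/63)*(-369) - 5555 = -41/7 - 5555 = -38926/7 ≈ -5560.9)
1/(E + H) = 1/(-38926/7 - 1452) = 1/(-49090/7) = -7/49090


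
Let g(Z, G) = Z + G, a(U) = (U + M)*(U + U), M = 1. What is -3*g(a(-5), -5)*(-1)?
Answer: 105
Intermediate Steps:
a(U) = 2*U*(1 + U) (a(U) = (U + 1)*(U + U) = (1 + U)*(2*U) = 2*U*(1 + U))
g(Z, G) = G + Z
-3*g(a(-5), -5)*(-1) = -3*(-5 + 2*(-5)*(1 - 5))*(-1) = -3*(-5 + 2*(-5)*(-4))*(-1) = -3*(-5 + 40)*(-1) = -3*35*(-1) = -105*(-1) = 105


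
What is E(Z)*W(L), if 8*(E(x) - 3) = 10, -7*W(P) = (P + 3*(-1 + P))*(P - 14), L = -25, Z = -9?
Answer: -68289/28 ≈ -2438.9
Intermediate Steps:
W(P) = -(-14 + P)*(-3 + 4*P)/7 (W(P) = -(P + 3*(-1 + P))*(P - 14)/7 = -(P + (-3 + 3*P))*(-14 + P)/7 = -(-3 + 4*P)*(-14 + P)/7 = -(-14 + P)*(-3 + 4*P)/7)
E(x) = 17/4 (E(x) = 3 + (⅛)*10 = 3 + 5/4 = 17/4)
E(Z)*W(L) = 17*(-6 - 4/7*(-25)² + (59/7)*(-25))/4 = 17*(-6 - 4/7*625 - 1475/7)/4 = 17*(-6 - 2500/7 - 1475/7)/4 = (17/4)*(-4017/7) = -68289/28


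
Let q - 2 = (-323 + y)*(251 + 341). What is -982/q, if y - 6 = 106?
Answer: 491/62455 ≈ 0.0078617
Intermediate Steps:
y = 112 (y = 6 + 106 = 112)
q = -124910 (q = 2 + (-323 + 112)*(251 + 341) = 2 - 211*592 = 2 - 124912 = -124910)
-982/q = -982/(-124910) = -982*(-1/124910) = 491/62455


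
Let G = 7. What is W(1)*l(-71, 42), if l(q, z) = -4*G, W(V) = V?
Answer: -28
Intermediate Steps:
l(q, z) = -28 (l(q, z) = -4*7 = -28)
W(1)*l(-71, 42) = 1*(-28) = -28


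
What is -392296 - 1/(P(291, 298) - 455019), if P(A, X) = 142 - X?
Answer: -178563331799/455175 ≈ -3.9230e+5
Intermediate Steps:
-392296 - 1/(P(291, 298) - 455019) = -392296 - 1/((142 - 1*298) - 455019) = -392296 - 1/((142 - 298) - 455019) = -392296 - 1/(-156 - 455019) = -392296 - 1/(-455175) = -392296 - 1*(-1/455175) = -392296 + 1/455175 = -178563331799/455175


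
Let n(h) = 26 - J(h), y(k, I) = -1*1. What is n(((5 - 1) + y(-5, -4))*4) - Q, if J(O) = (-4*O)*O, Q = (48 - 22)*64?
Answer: -1062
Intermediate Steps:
y(k, I) = -1
Q = 1664 (Q = 26*64 = 1664)
J(O) = -4*O**2
n(h) = 26 + 4*h**2 (n(h) = 26 - (-4)*h**2 = 26 + 4*h**2)
n(((5 - 1) + y(-5, -4))*4) - Q = (26 + 4*(((5 - 1) - 1)*4)**2) - 1*1664 = (26 + 4*((4 - 1)*4)**2) - 1664 = (26 + 4*(3*4)**2) - 1664 = (26 + 4*12**2) - 1664 = (26 + 4*144) - 1664 = (26 + 576) - 1664 = 602 - 1664 = -1062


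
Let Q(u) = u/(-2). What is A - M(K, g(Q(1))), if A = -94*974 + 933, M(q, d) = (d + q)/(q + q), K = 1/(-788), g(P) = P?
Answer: -181641/2 ≈ -90821.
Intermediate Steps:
Q(u) = -u/2 (Q(u) = u*(-½) = -u/2)
K = -1/788 ≈ -0.0012690
M(q, d) = (d + q)/(2*q) (M(q, d) = (d + q)/((2*q)) = (d + q)*(1/(2*q)) = (d + q)/(2*q))
A = -90623 (A = -91556 + 933 = -90623)
A - M(K, g(Q(1))) = -90623 - (-½*1 - 1/788)/(2*(-1/788)) = -90623 - (-788)*(-½ - 1/788)/2 = -90623 - (-788)*(-395)/(2*788) = -90623 - 1*395/2 = -90623 - 395/2 = -181641/2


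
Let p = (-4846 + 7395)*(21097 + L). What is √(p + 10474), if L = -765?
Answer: 3*√5759638 ≈ 7199.8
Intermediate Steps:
p = 51826268 (p = (-4846 + 7395)*(21097 - 765) = 2549*20332 = 51826268)
√(p + 10474) = √(51826268 + 10474) = √51836742 = 3*√5759638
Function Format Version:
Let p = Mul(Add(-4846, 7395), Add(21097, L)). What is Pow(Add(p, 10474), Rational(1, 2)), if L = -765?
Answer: Mul(3, Pow(5759638, Rational(1, 2))) ≈ 7199.8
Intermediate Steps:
p = 51826268 (p = Mul(Add(-4846, 7395), Add(21097, -765)) = Mul(2549, 20332) = 51826268)
Pow(Add(p, 10474), Rational(1, 2)) = Pow(Add(51826268, 10474), Rational(1, 2)) = Pow(51836742, Rational(1, 2)) = Mul(3, Pow(5759638, Rational(1, 2)))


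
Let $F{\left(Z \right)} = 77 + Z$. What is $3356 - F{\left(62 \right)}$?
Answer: $3217$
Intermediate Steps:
$3356 - F{\left(62 \right)} = 3356 - \left(77 + 62\right) = 3356 - 139 = 3217$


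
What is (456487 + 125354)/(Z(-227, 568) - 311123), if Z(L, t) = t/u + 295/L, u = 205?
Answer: -9025323645/4826013448 ≈ -1.8701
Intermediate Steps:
Z(L, t) = 295/L + t/205 (Z(L, t) = t/205 + 295/L = 295/L + t/205)
(456487 + 125354)/(Z(-227, 568) - 311123) = (456487 + 125354)/((295/(-227) + (1/205)*568) - 311123) = 581841/((295*(-1/227) + 568/205) - 311123) = 581841/((-295/227 + 568/205) - 311123) = 581841/(68461/46535 - 311123) = 581841/(-14478040344/46535) = 581841*(-46535/14478040344) = -9025323645/4826013448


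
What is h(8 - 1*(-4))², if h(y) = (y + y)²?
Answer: 331776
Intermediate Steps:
h(y) = 4*y² (h(y) = (2*y)² = 4*y²)
h(8 - 1*(-4))² = (4*(8 - 1*(-4))²)² = (4*(8 + 4)²)² = (4*12²)² = (4*144)² = 576² = 331776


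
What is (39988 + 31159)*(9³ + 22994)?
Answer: 1687820281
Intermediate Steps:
(39988 + 31159)*(9³ + 22994) = 71147*(729 + 22994) = 71147*23723 = 1687820281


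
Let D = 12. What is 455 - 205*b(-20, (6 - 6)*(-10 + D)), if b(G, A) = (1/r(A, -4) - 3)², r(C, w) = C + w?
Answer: -27365/16 ≈ -1710.3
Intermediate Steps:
b(G, A) = (-3 + 1/(-4 + A))² (b(G, A) = (1/(A - 4) - 3)² = (1/(-4 + A) - 3)² = (-3 + 1/(-4 + A))²)
455 - 205*b(-20, (6 - 6)*(-10 + D)) = 455 - 205*(-13 + 3*((6 - 6)*(-10 + 12)))²/(-4 + (6 - 6)*(-10 + 12))² = 455 - 205*(-13 + 3*(0*2))²/(-4 + 0*2)² = 455 - 205*(-13 + 3*0)²/(-4 + 0)² = 455 - 205*(-13 + 0)²/(-4)² = 455 - 205*(-13)²/16 = 455 - 34645/16 = -27365/16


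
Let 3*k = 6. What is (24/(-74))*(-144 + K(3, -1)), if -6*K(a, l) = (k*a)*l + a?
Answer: 1722/37 ≈ 46.541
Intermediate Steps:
k = 2 (k = (1/3)*6 = 2)
K(a, l) = -a/6 - a*l/3 (K(a, l) = -((2*a)*l + a)/6 = -(2*a*l + a)/6 = -(a + 2*a*l)/6 = -a/6 - a*l/3)
(24/(-74))*(-144 + K(3, -1)) = (24/(-74))*(-144 - 1/6*3*(1 + 2*(-1))) = (24*(-1/74))*(-144 - 1/6*3*(1 - 2)) = -12*(-144 - 1/6*3*(-1))/37 = -12*(-144 + 1/2)/37 = -12/37*(-287/2) = 1722/37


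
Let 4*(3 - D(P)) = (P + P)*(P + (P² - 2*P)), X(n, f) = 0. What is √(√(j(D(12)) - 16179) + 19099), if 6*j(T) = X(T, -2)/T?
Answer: √(19099 + I*√16179) ≈ 138.2 + 0.4602*I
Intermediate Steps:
D(P) = 3 - P*(P² - P)/2 (D(P) = 3 - (P + P)*(P + (P² - 2*P))/4 = 3 - 2*P*(P² - P)/4 = 3 - P*(P² - P)/2)
j(T) = 0 (j(T) = (0/T)/6 = (⅙)*0 = 0)
√(√(j(D(12)) - 16179) + 19099) = √(√(0 - 16179) + 19099) = √(√(-16179) + 19099) = √(I*√16179 + 19099) = √(19099 + I*√16179)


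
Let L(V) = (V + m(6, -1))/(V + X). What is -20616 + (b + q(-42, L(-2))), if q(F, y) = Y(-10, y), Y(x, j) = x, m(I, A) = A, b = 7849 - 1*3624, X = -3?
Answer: -16401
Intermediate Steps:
b = 4225 (b = 7849 - 3624 = 4225)
L(V) = (-1 + V)/(-3 + V) (L(V) = (V - 1)/(V - 3) = (-1 + V)/(-3 + V))
q(F, y) = -10
-20616 + (b + q(-42, L(-2))) = -20616 + (4225 - 10) = -20616 + 4215 = -16401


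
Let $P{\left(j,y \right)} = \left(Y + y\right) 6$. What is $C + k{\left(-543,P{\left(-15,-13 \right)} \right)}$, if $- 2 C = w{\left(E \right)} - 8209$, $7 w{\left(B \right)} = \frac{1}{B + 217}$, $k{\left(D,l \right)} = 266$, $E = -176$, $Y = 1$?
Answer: $\frac{1254333}{287} \approx 4370.5$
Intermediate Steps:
$P{\left(j,y \right)} = 6 + 6 y$ ($P{\left(j,y \right)} = \left(1 + y\right) 6 = 6 + 6 y$)
$w{\left(B \right)} = \frac{1}{7 \left(217 + B\right)}$ ($w{\left(B \right)} = \frac{1}{7 \left(B + 217\right)} = \frac{1}{7 \left(217 + B\right)}$)
$C = \frac{1177991}{287}$ ($C = - \frac{\frac{1}{7 \left(217 - 176\right)} - 8209}{2} = - \frac{\frac{1}{7 \cdot 41} - 8209}{2} = - \frac{\frac{1}{7} \cdot \frac{1}{41} - 8209}{2} = - \frac{\frac{1}{287} - 8209}{2} = \left(- \frac{1}{2}\right) \left(- \frac{2355982}{287}\right) = \frac{1177991}{287} \approx 4104.5$)
$C + k{\left(-543,P{\left(-15,-13 \right)} \right)} = \frac{1177991}{287} + 266 = \frac{1254333}{287}$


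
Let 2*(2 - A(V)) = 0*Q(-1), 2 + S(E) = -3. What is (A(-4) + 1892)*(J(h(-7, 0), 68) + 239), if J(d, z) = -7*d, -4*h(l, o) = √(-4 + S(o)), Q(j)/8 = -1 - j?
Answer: 452666 + 19887*I/2 ≈ 4.5267e+5 + 9943.5*I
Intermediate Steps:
Q(j) = -8 - 8*j (Q(j) = 8*(-1 - j) = -8 - 8*j)
S(E) = -5 (S(E) = -2 - 3 = -5)
h(l, o) = -3*I/4 (h(l, o) = -√(-4 - 5)/4 = -3*I/4)
A(V) = 2 (A(V) = 2 - 0*(-8 - 8*(-1)) = 2 - 0*(-8 + 8) = 2 - 0*0 = 2 - ½*0 = 2 + 0 = 2)
(A(-4) + 1892)*(J(h(-7, 0), 68) + 239) = (2 + 1892)*(-(-21)*I/4 + 239) = 1894*(21*I/4 + 239) = 1894*(239 + 21*I/4) = 452666 + 19887*I/2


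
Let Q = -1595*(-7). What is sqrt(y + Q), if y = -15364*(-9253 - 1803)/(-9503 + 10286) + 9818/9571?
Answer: sqrt(1423420742745400731)/2498031 ≈ 477.60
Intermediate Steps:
Q = 11165
y = 1625779706758/7494093 (y = -15364/(783/(-11056)) + 9818*(1/9571) = -15364/(783*(-1/11056)) + 9818/9571 = -15364/(-783/11056) + 9818/9571 = -15364*(-11056/783) + 9818/9571 = 169864384/783 + 9818/9571 = 1625779706758/7494093 ≈ 2.1694e+5)
sqrt(y + Q) = sqrt(1625779706758/7494093 + 11165) = sqrt(1709451255103/7494093) = sqrt(1423420742745400731)/2498031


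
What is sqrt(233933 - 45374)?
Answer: 3*sqrt(20951) ≈ 434.23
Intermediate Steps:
sqrt(233933 - 45374) = sqrt(188559) = 3*sqrt(20951)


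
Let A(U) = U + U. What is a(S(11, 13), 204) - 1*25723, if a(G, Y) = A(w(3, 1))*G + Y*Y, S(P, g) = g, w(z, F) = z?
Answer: 15971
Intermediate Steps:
A(U) = 2*U
a(G, Y) = Y² + 6*G (a(G, Y) = (2*3)*G + Y*Y = 6*G + Y² = Y² + 6*G)
a(S(11, 13), 204) - 1*25723 = (204² + 6*13) - 1*25723 = (41616 + 78) - 25723 = 41694 - 25723 = 15971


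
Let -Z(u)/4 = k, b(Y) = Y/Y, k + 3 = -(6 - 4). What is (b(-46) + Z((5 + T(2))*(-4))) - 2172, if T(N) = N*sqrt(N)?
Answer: -2151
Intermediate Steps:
T(N) = N**(3/2)
k = -5 (k = -3 - (6 - 4) = -3 - 1*2 = -3 - 2 = -5)
b(Y) = 1
Z(u) = 20 (Z(u) = -4*(-5) = 20)
(b(-46) + Z((5 + T(2))*(-4))) - 2172 = (1 + 20) - 2172 = 21 - 2172 = -2151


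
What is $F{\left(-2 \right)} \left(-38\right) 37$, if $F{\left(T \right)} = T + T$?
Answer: $5624$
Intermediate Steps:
$F{\left(T \right)} = 2 T$
$F{\left(-2 \right)} \left(-38\right) 37 = 2 \left(-2\right) \left(-38\right) 37 = \left(-4\right) \left(-38\right) 37 = 152 \cdot 37 = 5624$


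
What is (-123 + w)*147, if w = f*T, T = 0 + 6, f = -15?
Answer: -31311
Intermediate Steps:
T = 6
w = -90 (w = -15*6 = -90)
(-123 + w)*147 = (-123 - 90)*147 = -213*147 = -31311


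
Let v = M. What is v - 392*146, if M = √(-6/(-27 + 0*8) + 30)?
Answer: -57232 + 4*√17/3 ≈ -57227.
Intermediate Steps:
M = 4*√17/3 (M = √(-6/(-27 + 0) + 30) = √(-6/(-27) + 30) = √(-1/27*(-6) + 30) = √(2/9 + 30) = √(272/9) = 4*√17/3 ≈ 5.4975)
v = 4*√17/3 ≈ 5.4975
v - 392*146 = 4*√17/3 - 392*146 = 4*√17/3 - 57232 = -57232 + 4*√17/3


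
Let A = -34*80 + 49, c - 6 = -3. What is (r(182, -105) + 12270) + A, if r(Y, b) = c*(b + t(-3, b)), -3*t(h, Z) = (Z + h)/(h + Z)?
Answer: 9283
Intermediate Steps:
t(h, Z) = -⅓ (t(h, Z) = -(Z + h)/(3*(h + Z)) = -(Z + h)/(3*(Z + h)) = -⅓*1 = -⅓)
c = 3 (c = 6 - 3 = 3)
r(Y, b) = -1 + 3*b (r(Y, b) = 3*(b - ⅓) = 3*(-⅓ + b) = -1 + 3*b)
A = -2671 (A = -2720 + 49 = -2671)
(r(182, -105) + 12270) + A = ((-1 + 3*(-105)) + 12270) - 2671 = ((-1 - 315) + 12270) - 2671 = (-316 + 12270) - 2671 = 11954 - 2671 = 9283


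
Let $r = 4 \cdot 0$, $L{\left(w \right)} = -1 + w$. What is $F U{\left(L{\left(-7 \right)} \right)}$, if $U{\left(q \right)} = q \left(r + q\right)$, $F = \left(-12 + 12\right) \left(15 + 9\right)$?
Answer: $0$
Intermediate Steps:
$r = 0$
$F = 0$ ($F = 0 \cdot 24 = 0$)
$U{\left(q \right)} = q^{2}$ ($U{\left(q \right)} = q \left(0 + q\right) = q q = q^{2}$)
$F U{\left(L{\left(-7 \right)} \right)} = 0 \left(-1 - 7\right)^{2} = 0 \left(-8\right)^{2} = 0 \cdot 64 = 0$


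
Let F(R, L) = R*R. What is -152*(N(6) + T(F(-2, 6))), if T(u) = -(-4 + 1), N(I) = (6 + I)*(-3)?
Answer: 5016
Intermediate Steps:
F(R, L) = R²
N(I) = -18 - 3*I
T(u) = 3 (T(u) = -1*(-3) = 3)
-152*(N(6) + T(F(-2, 6))) = -152*((-18 - 3*6) + 3) = -152*((-18 - 18) + 3) = -152*(-36 + 3) = -152*(-33) = 5016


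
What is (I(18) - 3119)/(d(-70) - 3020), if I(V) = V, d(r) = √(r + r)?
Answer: 468251/456027 + 3101*I*√35/4560270 ≈ 1.0268 + 0.004023*I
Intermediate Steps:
d(r) = √2*√r (d(r) = √(2*r) = √2*√r)
(I(18) - 3119)/(d(-70) - 3020) = (18 - 3119)/(√2*√(-70) - 3020) = -3101/(√2*(I*√70) - 3020) = -3101/(2*I*√35 - 3020) = -3101/(-3020 + 2*I*√35)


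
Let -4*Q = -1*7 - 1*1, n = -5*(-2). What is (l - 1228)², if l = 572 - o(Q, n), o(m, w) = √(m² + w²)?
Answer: 430440 + 2624*√26 ≈ 4.4382e+5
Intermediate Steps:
n = 10
Q = 2 (Q = -(-1*7 - 1*1)/4 = -(-7 - 1)/4 = -¼*(-8) = 2)
l = 572 - 2*√26 (l = 572 - √(2² + 10²) = 572 - √(4 + 100) = 572 - √104 = 572 - 2*√26 ≈ 561.80)
(l - 1228)² = ((572 - 2*√26) - 1228)² = (-656 - 2*√26)²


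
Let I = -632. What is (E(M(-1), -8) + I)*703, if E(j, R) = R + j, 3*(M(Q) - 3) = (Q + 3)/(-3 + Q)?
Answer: -2687569/6 ≈ -4.4793e+5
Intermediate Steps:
M(Q) = 3 + (3 + Q)/(3*(-3 + Q)) (M(Q) = 3 + ((Q + 3)/(-3 + Q))/3 = 3 + ((3 + Q)/(-3 + Q))/3 = 3 + (3 + Q)/(3*(-3 + Q)))
(E(M(-1), -8) + I)*703 = ((-8 + 2*(-12 + 5*(-1))/(3*(-3 - 1))) - 632)*703 = ((-8 + (2/3)*(-12 - 5)/(-4)) - 632)*703 = ((-8 + (2/3)*(-1/4)*(-17)) - 632)*703 = ((-8 + 17/6) - 632)*703 = (-31/6 - 632)*703 = -3823/6*703 = -2687569/6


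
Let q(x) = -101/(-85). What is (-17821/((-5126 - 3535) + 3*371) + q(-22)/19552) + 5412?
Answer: 998804081891/184473120 ≈ 5414.4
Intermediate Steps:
q(x) = 101/85 (q(x) = -101*(-1/85) = 101/85)
(-17821/((-5126 - 3535) + 3*371) + q(-22)/19552) + 5412 = (-17821/((-5126 - 3535) + 3*371) + (101/85)/19552) + 5412 = (-17821/(-8661 + 1113) + (101/85)*(1/19552)) + 5412 = (-17821/(-7548) + 101/1661920) + 5412 = (-17821*(-1/7548) + 101/1661920) + 5412 = (17821/7548 + 101/1661920) + 5412 = 435556451/184473120 + 5412 = 998804081891/184473120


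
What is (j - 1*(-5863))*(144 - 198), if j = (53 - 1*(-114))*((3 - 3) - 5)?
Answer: -271512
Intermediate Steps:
j = -835 (j = (53 + 114)*(0 - 5) = 167*(-5) = -835)
(j - 1*(-5863))*(144 - 198) = (-835 - 1*(-5863))*(144 - 198) = (-835 + 5863)*(-54) = 5028*(-54) = -271512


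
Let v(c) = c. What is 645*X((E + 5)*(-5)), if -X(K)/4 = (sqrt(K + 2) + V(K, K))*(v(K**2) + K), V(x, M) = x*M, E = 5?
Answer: -15802500000 - 25284000*I*sqrt(3) ≈ -1.5802e+10 - 4.3793e+7*I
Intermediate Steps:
V(x, M) = M*x
X(K) = -4*(K + K**2)*(K**2 + sqrt(2 + K)) (X(K) = -4*(sqrt(K + 2) + K*K)*(K**2 + K) = -4*(sqrt(2 + K) + K**2)*(K + K**2) = -4*(K**2 + sqrt(2 + K))*(K + K**2) = -4*(K + K**2)*(K**2 + sqrt(2 + K)))
645*X((E + 5)*(-5)) = 645*(4*((5 + 5)*(-5))*(-((5 + 5)*(-5))**2 - ((5 + 5)*(-5))**3 - sqrt(2 + (5 + 5)*(-5)) - (5 + 5)*(-5)*sqrt(2 + (5 + 5)*(-5)))) = 645*(4*(10*(-5))*(-(10*(-5))**2 - (10*(-5))**3 - sqrt(2 + 10*(-5)) - 10*(-5)*sqrt(2 + 10*(-5)))) = 645*(4*(-50)*(-1*(-50)**2 - 1*(-50)**3 - sqrt(2 - 50) - 1*(-50)*sqrt(2 - 50))) = 645*(4*(-50)*(-1*2500 - 1*(-125000) - sqrt(-48) - 1*(-50)*sqrt(-48))) = 645*(4*(-50)*(-2500 + 125000 - 4*I*sqrt(3) - 1*(-50)*4*I*sqrt(3))) = 645*(4*(-50)*(-2500 + 125000 - 4*I*sqrt(3) + 200*I*sqrt(3))) = 645*(4*(-50)*(122500 + 196*I*sqrt(3))) = 645*(-24500000 - 39200*I*sqrt(3)) = -15802500000 - 25284000*I*sqrt(3)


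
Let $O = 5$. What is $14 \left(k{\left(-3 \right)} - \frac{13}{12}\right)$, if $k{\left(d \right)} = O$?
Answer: $\frac{329}{6} \approx 54.833$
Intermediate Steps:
$k{\left(d \right)} = 5$
$14 \left(k{\left(-3 \right)} - \frac{13}{12}\right) = 14 \left(5 - \frac{13}{12}\right) = 14 \cdot \frac{47}{12} = \frac{329}{6}$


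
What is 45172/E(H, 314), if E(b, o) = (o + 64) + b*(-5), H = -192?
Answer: 22586/669 ≈ 33.761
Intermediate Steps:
E(b, o) = 64 + o - 5*b (E(b, o) = (64 + o) - 5*b = 64 + o - 5*b)
45172/E(H, 314) = 45172/(64 + 314 - 5*(-192)) = 45172/(64 + 314 + 960) = 45172/1338 = 45172*(1/1338) = 22586/669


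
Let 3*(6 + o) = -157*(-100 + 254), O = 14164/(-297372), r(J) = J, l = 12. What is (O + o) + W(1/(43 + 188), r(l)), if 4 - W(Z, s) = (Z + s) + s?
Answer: -46284068510/5724411 ≈ -8085.4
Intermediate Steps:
W(Z, s) = 4 - Z - 2*s (W(Z, s) = 4 - ((Z + s) + s) = 4 - (Z + 2*s) = 4 + (-Z - 2*s) = 4 - Z - 2*s)
O = -3541/74343 (O = 14164*(-1/297372) = -3541/74343 ≈ -0.047631)
o = -24196/3 (o = -6 + (-157*(-100 + 254))/3 = -6 + (-157*154)/3 = -6 + (1/3)*(-24178) = -6 - 24178/3 = -24196/3 ≈ -8065.3)
(O + o) + W(1/(43 + 188), r(l)) = (-3541/74343 - 24196/3) + (4 - 1/(43 + 188) - 2*12) = -599604617/74343 + (4 - 1/231 - 24) = -599604617/74343 - 4621/231 = -46284068510/5724411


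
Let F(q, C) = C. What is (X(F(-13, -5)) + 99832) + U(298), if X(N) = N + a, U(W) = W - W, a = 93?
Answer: 99920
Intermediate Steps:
U(W) = 0
X(N) = 93 + N (X(N) = N + 93 = 93 + N)
(X(F(-13, -5)) + 99832) + U(298) = ((93 - 5) + 99832) + 0 = (88 + 99832) + 0 = 99920 + 0 = 99920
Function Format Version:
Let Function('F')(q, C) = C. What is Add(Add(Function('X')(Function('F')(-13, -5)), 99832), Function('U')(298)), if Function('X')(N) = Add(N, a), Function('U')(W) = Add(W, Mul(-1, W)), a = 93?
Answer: 99920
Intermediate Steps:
Function('U')(W) = 0
Function('X')(N) = Add(93, N) (Function('X')(N) = Add(N, 93) = Add(93, N))
Add(Add(Function('X')(Function('F')(-13, -5)), 99832), Function('U')(298)) = Add(Add(Add(93, -5), 99832), 0) = Add(Add(88, 99832), 0) = Add(99920, 0) = 99920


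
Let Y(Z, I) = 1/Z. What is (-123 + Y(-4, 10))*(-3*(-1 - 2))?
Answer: -4437/4 ≈ -1109.3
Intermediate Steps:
(-123 + Y(-4, 10))*(-3*(-1 - 2)) = (-123 + 1/(-4))*(-3*(-1 - 2)) = (-123 - 1/4)*(-3*(-3)) = -493/4*9 = -4437/4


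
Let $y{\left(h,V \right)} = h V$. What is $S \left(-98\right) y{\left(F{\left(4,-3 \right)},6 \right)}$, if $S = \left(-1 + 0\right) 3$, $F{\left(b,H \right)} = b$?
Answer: $7056$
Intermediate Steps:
$y{\left(h,V \right)} = V h$
$S = -3$ ($S = \left(-1\right) 3 = -3$)
$S \left(-98\right) y{\left(F{\left(4,-3 \right)},6 \right)} = \left(-3\right) \left(-98\right) 6 \cdot 4 = 294 \cdot 24 = 7056$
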